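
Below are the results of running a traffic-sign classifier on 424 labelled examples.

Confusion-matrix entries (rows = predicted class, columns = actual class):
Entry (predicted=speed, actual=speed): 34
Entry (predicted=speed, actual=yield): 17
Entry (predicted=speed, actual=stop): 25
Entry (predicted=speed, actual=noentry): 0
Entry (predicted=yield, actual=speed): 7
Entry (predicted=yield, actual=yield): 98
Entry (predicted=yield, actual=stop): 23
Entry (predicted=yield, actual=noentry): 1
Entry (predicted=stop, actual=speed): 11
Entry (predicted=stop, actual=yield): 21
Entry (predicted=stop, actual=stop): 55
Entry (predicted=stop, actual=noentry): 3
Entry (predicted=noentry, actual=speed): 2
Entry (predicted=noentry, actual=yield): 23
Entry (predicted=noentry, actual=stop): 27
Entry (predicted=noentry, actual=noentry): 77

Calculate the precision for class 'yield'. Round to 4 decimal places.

0.7597

Take TP from the diagonal, FP from the rest of the 'yield' prediction marginal, FN from the rest of the 'yield' actual marginal.
precision = TP/(TP+FP).
yield: TP=98, FP=7+23+1=31 → 98/129 = 0.75969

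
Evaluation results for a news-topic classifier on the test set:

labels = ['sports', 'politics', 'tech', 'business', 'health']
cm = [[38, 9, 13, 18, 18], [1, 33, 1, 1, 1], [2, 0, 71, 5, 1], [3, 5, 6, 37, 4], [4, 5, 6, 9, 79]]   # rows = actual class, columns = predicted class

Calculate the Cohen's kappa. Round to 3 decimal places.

0.617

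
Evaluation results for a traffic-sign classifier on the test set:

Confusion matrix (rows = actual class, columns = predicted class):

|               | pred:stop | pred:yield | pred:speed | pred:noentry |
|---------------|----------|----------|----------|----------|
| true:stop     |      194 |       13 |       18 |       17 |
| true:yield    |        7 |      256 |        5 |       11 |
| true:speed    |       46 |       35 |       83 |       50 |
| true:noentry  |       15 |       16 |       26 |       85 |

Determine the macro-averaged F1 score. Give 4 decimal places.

0.6654

Per-class F1 score (2·TP/(2·TP+FP+FN)):
  stop: TP=194, FP=7+46+15=68, FN=13+18+17=48 → 388/504 = 0.76984
  yield: TP=256, FP=13+35+16=64, FN=7+5+11=23 → 512/599 = 0.85476
  speed: TP=83, FP=18+5+26=49, FN=46+35+50=131 → 166/346 = 0.47977
  noentry: TP=85, FP=17+11+50=78, FN=15+16+26=57 → 170/305 = 0.55738
Macro-F1 score = mean = (0.76984 + 0.85476 + 0.47977 + 0.55738) / 4 = 0.6654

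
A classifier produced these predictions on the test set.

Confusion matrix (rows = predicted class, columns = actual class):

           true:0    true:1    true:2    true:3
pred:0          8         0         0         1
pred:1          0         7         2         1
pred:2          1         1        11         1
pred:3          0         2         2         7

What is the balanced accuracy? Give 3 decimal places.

0.756

Balanced accuracy = mean of per-class recall.
  0: recall = 8/9 = 0.8889
  1: recall = 7/10 = 0.7000
  2: recall = 11/15 = 0.7333
  3: recall = 7/10 = 0.7000
Mean = (0.8889 + 0.7000 + 0.7333 + 0.7000) / 4 = 0.756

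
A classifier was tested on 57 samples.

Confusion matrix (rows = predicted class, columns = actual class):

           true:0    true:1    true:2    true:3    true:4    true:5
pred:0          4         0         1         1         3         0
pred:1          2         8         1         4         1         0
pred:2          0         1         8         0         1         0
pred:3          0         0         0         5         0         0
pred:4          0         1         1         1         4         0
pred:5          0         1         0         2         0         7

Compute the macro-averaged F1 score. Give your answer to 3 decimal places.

Per-class F1 score (2·TP/(2·TP+FP+FN)):
  0: TP=4, FP=0+1+1+3+0=5, FN=2+0+0+0+0=2 → 8/15 = 0.5333
  1: TP=8, FP=2+1+4+1+0=8, FN=0+1+0+1+1=3 → 16/27 = 0.5926
  2: TP=8, FP=0+1+0+1+0=2, FN=1+1+0+1+0=3 → 16/21 = 0.7619
  3: TP=5, FP=0+0+0+0+0=0, FN=1+4+0+1+2=8 → 10/18 = 0.5556
  4: TP=4, FP=0+1+1+1+0=3, FN=3+1+1+0+0=5 → 8/16 = 0.5000
  5: TP=7, FP=0+1+0+2+0=3, FN=0+0+0+0+0=0 → 14/17 = 0.8235
Macro-F1 score = mean = (0.5333 + 0.5926 + 0.7619 + 0.5556 + 0.5000 + 0.8235) / 6 = 0.628

0.628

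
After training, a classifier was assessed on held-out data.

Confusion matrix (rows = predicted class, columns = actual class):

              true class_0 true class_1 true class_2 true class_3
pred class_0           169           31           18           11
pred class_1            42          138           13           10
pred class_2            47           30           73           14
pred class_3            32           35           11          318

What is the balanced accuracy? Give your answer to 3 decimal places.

0.677

Balanced accuracy = mean of per-class recall.
  class_0: recall = 169/290 = 0.5828
  class_1: recall = 138/234 = 0.5897
  class_2: recall = 73/115 = 0.6348
  class_3: recall = 318/353 = 0.9008
Mean = (0.5828 + 0.5897 + 0.6348 + 0.9008) / 4 = 0.677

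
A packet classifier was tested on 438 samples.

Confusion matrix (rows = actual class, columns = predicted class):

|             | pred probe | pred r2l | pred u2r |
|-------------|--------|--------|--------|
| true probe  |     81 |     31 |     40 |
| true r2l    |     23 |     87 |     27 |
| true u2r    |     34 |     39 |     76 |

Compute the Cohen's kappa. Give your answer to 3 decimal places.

Observed agreement pₒ = trace/N = 244/438 = 0.5571
Expected agreement pₑ = Σ (rowᵢ·colᵢ)/N² = (152·138 + 137·157 + 149·143)/438² = 0.3325
κ = (pₒ − pₑ)/(1 − pₑ) = (0.5571 − 0.3325)/(1 − 0.3325) = 0.336

0.336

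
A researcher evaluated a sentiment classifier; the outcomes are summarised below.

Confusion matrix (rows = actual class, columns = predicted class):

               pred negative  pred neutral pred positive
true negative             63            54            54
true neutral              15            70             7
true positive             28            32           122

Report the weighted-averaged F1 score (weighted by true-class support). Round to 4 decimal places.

Per-class F1 score (2·TP/(2·TP+FP+FN)):
  negative: TP=63, FP=15+28=43, FN=54+54=108 → 126/277 = 0.45487
  neutral: TP=70, FP=54+32=86, FN=15+7=22 → 140/248 = 0.56452
  positive: TP=122, FP=54+7=61, FN=28+32=60 → 244/365 = 0.66849
Weighted-F1 score = Σ (supportᵢ/N)·F1 scoreᵢ with N=445: (171/445)·0.45487 + (92/445)·0.56452 + (182/445)·0.66849 = 0.5649

0.5649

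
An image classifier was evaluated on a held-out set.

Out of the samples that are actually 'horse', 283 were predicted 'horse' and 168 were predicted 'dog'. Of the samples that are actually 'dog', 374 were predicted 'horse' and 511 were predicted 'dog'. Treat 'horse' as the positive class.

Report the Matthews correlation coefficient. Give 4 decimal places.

0.1938

MCC = (TP·TN − FP·FN) / √((TP+FP)(TP+FN)(TN+FP)(TN+FN))
Numerator = 283·511 − 374·168 = 81781
Denominator = √(657·451·885·679) = √178055320905 = 421966.0187
MCC = 81781 / 421966.0187 = 0.1938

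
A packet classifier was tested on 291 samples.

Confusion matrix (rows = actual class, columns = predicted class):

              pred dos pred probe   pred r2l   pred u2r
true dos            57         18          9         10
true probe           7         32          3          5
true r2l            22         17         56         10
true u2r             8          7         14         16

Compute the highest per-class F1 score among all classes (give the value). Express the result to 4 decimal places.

0.6064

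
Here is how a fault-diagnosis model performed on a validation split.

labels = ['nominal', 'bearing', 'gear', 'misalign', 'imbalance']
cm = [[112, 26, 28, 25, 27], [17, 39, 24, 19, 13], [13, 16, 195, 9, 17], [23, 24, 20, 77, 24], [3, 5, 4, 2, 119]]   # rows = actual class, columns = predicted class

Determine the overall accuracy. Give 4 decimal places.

Accuracy = trace / total = (112+39+195+77+119=542) / 881 = 542/881 = 0.6152

0.6152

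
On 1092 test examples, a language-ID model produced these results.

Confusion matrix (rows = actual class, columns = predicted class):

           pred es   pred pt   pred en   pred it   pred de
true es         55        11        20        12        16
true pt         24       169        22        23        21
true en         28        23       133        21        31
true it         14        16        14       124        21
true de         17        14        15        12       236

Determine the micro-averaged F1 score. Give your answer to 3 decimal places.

0.657

Micro-averaging pools counts across classes: ΣTP=717, ΣFP=375, ΣFN=375.
Micro-F1 score = 2·TP/(2·TP+FP+FN) on pooled counts = 0.657 (equals overall accuracy in single-label multiclass).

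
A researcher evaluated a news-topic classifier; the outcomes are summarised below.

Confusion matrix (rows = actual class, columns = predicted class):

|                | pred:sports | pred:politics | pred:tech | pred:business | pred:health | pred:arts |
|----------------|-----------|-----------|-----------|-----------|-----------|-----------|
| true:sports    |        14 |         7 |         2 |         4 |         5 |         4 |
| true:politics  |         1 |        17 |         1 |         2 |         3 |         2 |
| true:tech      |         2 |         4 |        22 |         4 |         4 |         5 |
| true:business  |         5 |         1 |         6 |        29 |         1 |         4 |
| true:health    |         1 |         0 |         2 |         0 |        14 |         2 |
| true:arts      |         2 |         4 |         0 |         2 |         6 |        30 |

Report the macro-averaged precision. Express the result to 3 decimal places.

Per-class precision (TP/(TP+FP)):
  sports: TP=14, FP=1+2+5+1+2=11 → 14/25 = 0.5600
  politics: TP=17, FP=7+4+1+0+4=16 → 17/33 = 0.5152
  tech: TP=22, FP=2+1+6+2+0=11 → 22/33 = 0.6667
  business: TP=29, FP=4+2+4+0+2=12 → 29/41 = 0.7073
  health: TP=14, FP=5+3+4+1+6=19 → 14/33 = 0.4242
  arts: TP=30, FP=4+2+5+4+2=17 → 30/47 = 0.6383
Macro-precision = mean = (0.5600 + 0.5152 + 0.6667 + 0.7073 + 0.4242 + 0.6383) / 6 = 0.585

0.585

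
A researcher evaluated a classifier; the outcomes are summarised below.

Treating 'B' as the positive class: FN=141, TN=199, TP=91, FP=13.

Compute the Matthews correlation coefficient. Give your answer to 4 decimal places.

0.3903

MCC = (TP·TN − FP·FN) / √((TP+FP)(TP+FN)(TN+FP)(TN+FN))
Numerator = 91·199 − 13·141 = 16276
Denominator = √(104·232·212·340) = √1739146240 = 41703.0723
MCC = 16276 / 41703.0723 = 0.3903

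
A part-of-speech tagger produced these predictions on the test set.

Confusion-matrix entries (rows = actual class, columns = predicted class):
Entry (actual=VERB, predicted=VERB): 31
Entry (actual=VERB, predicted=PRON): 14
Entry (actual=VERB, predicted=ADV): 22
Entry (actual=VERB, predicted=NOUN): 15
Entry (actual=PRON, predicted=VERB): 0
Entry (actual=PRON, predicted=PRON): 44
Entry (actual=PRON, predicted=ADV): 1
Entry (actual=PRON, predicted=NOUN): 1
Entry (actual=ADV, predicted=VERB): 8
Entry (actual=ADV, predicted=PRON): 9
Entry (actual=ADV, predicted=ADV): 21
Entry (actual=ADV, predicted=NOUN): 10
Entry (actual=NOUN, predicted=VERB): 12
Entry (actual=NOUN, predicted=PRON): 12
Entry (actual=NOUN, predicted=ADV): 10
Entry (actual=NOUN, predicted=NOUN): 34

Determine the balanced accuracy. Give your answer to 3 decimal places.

Balanced accuracy = mean of per-class recall.
  VERB: recall = 31/82 = 0.3780
  PRON: recall = 44/46 = 0.9565
  ADV: recall = 21/48 = 0.4375
  NOUN: recall = 34/68 = 0.5000
Mean = (0.3780 + 0.9565 + 0.4375 + 0.5000) / 4 = 0.568

0.568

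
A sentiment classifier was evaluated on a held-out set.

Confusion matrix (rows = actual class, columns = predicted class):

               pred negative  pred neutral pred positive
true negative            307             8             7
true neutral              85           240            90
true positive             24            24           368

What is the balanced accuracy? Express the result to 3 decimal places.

Balanced accuracy = mean of per-class recall.
  negative: recall = 307/322 = 0.9534
  neutral: recall = 240/415 = 0.5783
  positive: recall = 368/416 = 0.8846
Mean = (0.9534 + 0.5783 + 0.8846) / 3 = 0.805

0.805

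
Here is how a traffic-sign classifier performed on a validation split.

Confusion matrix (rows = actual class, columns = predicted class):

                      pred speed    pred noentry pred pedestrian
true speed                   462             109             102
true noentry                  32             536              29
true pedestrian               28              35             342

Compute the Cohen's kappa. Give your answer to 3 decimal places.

0.698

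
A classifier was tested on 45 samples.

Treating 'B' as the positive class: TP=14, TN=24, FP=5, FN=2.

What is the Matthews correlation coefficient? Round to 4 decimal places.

MCC = (TP·TN − FP·FN) / √((TP+FP)(TP+FN)(TN+FP)(TN+FN))
Numerator = 14·24 − 5·2 = 326
Denominator = √(19·16·29·26) = √229216 = 478.7651
MCC = 326 / 478.7651 = 0.6809

0.6809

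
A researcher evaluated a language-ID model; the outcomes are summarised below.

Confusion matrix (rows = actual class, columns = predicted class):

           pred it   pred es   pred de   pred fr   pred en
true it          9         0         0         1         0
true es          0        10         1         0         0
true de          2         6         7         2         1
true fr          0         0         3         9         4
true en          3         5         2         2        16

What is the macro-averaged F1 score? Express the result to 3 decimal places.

Per-class F1 score (2·TP/(2·TP+FP+FN)):
  it: TP=9, FP=0+2+0+3=5, FN=0+0+1+0=1 → 18/24 = 0.7500
  es: TP=10, FP=0+6+0+5=11, FN=0+1+0+0=1 → 20/32 = 0.6250
  de: TP=7, FP=0+1+3+2=6, FN=2+6+2+1=11 → 14/31 = 0.4516
  fr: TP=9, FP=1+0+2+2=5, FN=0+0+3+4=7 → 18/30 = 0.6000
  en: TP=16, FP=0+0+1+4=5, FN=3+5+2+2=12 → 32/49 = 0.6531
Macro-F1 score = mean = (0.7500 + 0.6250 + 0.4516 + 0.6000 + 0.6531) / 5 = 0.616

0.616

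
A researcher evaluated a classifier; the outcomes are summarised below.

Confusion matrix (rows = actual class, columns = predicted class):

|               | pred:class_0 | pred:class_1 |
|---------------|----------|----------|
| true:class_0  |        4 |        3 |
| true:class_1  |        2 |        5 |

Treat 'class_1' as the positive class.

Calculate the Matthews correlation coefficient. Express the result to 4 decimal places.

0.2887

MCC = (TP·TN − FP·FN) / √((TP+FP)(TP+FN)(TN+FP)(TN+FN))
Numerator = 5·4 − 3·2 = 14
Denominator = √(8·7·7·6) = √2352 = 48.4974
MCC = 14 / 48.4974 = 0.2887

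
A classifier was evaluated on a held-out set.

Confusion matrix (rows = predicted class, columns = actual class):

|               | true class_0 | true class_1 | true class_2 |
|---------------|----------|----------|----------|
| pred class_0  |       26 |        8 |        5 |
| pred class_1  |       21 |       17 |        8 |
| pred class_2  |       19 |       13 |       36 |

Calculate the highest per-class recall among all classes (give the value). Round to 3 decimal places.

Per-class recall (TP/(TP+FN)):
  class_0: TP=26, FN=21+19=40 → 26/66 = 0.3939
  class_1: TP=17, FN=8+13=21 → 17/38 = 0.4474
  class_2: TP=36, FN=5+8=13 → 36/49 = 0.7347
Highest is class 'class_2' with recall = 0.735.

0.735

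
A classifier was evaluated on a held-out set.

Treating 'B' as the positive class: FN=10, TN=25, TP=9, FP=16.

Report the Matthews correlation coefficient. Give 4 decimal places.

MCC = (TP·TN − FP·FN) / √((TP+FP)(TP+FN)(TN+FP)(TN+FN))
Numerator = 9·25 − 16·10 = 65
Denominator = √(25·19·41·35) = √681625 = 825.6058
MCC = 65 / 825.6058 = 0.0787

0.0787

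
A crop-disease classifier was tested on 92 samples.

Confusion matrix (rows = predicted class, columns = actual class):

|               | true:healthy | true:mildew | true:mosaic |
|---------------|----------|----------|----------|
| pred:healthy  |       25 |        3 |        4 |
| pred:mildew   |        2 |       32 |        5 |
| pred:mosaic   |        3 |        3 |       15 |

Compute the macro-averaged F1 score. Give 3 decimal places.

0.768

Per-class F1 score (2·TP/(2·TP+FP+FN)):
  healthy: TP=25, FP=3+4=7, FN=2+3=5 → 50/62 = 0.8065
  mildew: TP=32, FP=2+5=7, FN=3+3=6 → 64/77 = 0.8312
  mosaic: TP=15, FP=3+3=6, FN=4+5=9 → 30/45 = 0.6667
Macro-F1 score = mean = (0.8065 + 0.8312 + 0.6667) / 3 = 0.768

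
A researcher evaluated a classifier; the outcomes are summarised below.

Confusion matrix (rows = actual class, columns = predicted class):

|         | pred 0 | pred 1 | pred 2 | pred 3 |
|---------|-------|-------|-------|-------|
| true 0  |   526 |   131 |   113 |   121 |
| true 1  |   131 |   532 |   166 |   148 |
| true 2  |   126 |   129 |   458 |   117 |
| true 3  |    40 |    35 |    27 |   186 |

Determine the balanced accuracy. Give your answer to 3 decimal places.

0.583

Balanced accuracy = mean of per-class recall.
  0: recall = 526/891 = 0.5903
  1: recall = 532/977 = 0.5445
  2: recall = 458/830 = 0.5518
  3: recall = 186/288 = 0.6458
Mean = (0.5903 + 0.5445 + 0.5518 + 0.6458) / 4 = 0.583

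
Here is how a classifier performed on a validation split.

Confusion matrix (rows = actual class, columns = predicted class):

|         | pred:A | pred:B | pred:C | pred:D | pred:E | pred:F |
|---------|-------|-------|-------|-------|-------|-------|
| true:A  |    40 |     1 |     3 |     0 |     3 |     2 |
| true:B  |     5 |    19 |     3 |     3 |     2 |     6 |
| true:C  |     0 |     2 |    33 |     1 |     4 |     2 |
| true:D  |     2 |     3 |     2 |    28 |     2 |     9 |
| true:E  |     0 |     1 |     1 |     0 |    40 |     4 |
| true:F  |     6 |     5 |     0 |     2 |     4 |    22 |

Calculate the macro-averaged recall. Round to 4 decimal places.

0.6907

Per-class recall (TP/(TP+FN)):
  A: TP=40, FN=1+3+0+3+2=9 → 40/49 = 0.81633
  B: TP=19, FN=5+3+3+2+6=19 → 19/38 = 0.50000
  C: TP=33, FN=0+2+1+4+2=9 → 33/42 = 0.78571
  D: TP=28, FN=2+3+2+2+9=18 → 28/46 = 0.60870
  E: TP=40, FN=0+1+1+0+4=6 → 40/46 = 0.86957
  F: TP=22, FN=6+5+0+2+4=17 → 22/39 = 0.56410
Macro-recall = mean = (0.81633 + 0.50000 + 0.78571 + 0.60870 + 0.86957 + 0.56410) / 6 = 0.6907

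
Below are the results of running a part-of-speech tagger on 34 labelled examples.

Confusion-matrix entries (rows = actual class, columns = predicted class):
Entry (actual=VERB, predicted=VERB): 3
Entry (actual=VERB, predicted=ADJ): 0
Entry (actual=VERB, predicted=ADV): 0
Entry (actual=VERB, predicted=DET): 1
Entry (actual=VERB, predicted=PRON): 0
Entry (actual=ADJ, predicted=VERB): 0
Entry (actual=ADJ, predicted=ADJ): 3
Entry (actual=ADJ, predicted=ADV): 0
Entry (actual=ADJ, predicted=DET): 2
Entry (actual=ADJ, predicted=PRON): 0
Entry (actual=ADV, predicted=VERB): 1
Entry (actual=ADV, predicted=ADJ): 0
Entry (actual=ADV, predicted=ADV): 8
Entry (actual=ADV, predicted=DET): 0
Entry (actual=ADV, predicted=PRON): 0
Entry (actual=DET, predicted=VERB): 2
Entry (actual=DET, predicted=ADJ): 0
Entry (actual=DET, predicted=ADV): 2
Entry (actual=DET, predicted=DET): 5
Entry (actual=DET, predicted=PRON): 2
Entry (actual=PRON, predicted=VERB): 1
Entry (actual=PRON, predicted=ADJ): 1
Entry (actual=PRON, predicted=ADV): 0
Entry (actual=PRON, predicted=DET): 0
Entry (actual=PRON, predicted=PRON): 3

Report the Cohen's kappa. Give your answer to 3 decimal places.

Observed agreement pₒ = trace/N = 22/34 = 0.6471
Expected agreement pₑ = Σ (rowᵢ·colᵢ)/N² = (4·7 + 5·4 + 9·10 + 11·8 + 5·5)/34² = 0.2171
κ = (pₒ − pₑ)/(1 − pₑ) = (0.6471 − 0.2171)/(1 − 0.2171) = 0.549

0.549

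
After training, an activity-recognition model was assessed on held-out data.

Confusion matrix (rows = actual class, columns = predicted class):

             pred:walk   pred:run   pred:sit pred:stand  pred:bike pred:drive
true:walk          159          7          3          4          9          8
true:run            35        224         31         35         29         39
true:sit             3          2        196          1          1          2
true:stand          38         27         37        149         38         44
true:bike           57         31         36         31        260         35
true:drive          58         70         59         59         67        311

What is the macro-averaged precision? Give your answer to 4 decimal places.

Per-class precision (TP/(TP+FP)):
  walk: TP=159, FP=35+3+38+57+58=191 → 159/350 = 0.45429
  run: TP=224, FP=7+2+27+31+70=137 → 224/361 = 0.62050
  sit: TP=196, FP=3+31+37+36+59=166 → 196/362 = 0.54144
  stand: TP=149, FP=4+35+1+31+59=130 → 149/279 = 0.53405
  bike: TP=260, FP=9+29+1+38+67=144 → 260/404 = 0.64356
  drive: TP=311, FP=8+39+2+44+35=128 → 311/439 = 0.70843
Macro-precision = mean = (0.45429 + 0.62050 + 0.54144 + 0.53405 + 0.64356 + 0.70843) / 6 = 0.5837

0.5837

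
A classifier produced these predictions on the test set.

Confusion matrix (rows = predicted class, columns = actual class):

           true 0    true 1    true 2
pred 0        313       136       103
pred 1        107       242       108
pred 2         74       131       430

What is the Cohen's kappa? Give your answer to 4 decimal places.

Observed agreement pₒ = trace/N = 985/1644 = 0.59915
Expected agreement pₑ = Σ (rowᵢ·colᵢ)/N² = (494·552 + 509·457 + 641·635)/1644² = 0.33756
κ = (pₒ − pₑ)/(1 − pₑ) = (0.59915 − 0.33756)/(1 − 0.33756) = 0.3949

0.3949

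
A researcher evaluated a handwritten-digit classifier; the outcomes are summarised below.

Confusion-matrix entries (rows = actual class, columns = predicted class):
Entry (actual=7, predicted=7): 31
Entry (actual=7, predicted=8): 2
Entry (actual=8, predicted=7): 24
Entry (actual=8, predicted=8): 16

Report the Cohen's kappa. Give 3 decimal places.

Observed agreement pₒ = trace/N = 47/73 = 0.6438
Expected agreement pₑ = Σ (rowᵢ·colᵢ)/N² = (33·55 + 40·18)/73² = 0.4757
κ = (pₒ − pₑ)/(1 − pₑ) = (0.6438 − 0.4757)/(1 − 0.4757) = 0.321

0.321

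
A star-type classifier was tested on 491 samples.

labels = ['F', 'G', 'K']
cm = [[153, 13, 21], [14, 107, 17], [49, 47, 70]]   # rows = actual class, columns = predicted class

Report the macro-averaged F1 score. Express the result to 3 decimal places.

0.657

Per-class F1 score (2·TP/(2·TP+FP+FN)):
  F: TP=153, FP=14+49=63, FN=13+21=34 → 306/403 = 0.7593
  G: TP=107, FP=13+47=60, FN=14+17=31 → 214/305 = 0.7016
  K: TP=70, FP=21+17=38, FN=49+47=96 → 140/274 = 0.5109
Macro-F1 score = mean = (0.7593 + 0.7016 + 0.5109) / 3 = 0.657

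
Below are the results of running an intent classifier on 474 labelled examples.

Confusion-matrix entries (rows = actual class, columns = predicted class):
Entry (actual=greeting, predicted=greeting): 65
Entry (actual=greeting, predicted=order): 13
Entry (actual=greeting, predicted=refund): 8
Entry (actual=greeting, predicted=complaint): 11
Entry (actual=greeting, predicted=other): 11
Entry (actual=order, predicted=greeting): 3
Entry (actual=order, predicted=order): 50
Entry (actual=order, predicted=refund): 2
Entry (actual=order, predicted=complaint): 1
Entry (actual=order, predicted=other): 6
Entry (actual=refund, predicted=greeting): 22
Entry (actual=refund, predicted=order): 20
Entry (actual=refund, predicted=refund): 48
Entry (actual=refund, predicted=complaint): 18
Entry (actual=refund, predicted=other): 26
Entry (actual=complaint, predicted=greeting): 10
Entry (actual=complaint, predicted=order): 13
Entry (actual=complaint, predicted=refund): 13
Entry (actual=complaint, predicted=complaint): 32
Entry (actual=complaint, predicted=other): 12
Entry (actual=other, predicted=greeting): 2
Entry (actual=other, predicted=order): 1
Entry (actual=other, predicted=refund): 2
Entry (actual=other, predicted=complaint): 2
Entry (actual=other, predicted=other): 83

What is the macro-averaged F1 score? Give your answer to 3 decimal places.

0.577

Per-class F1 score (2·TP/(2·TP+FP+FN)):
  greeting: TP=65, FP=3+22+10+2=37, FN=13+8+11+11=43 → 130/210 = 0.6190
  order: TP=50, FP=13+20+13+1=47, FN=3+2+1+6=12 → 100/159 = 0.6289
  refund: TP=48, FP=8+2+13+2=25, FN=22+20+18+26=86 → 96/207 = 0.4638
  complaint: TP=32, FP=11+1+18+2=32, FN=10+13+13+12=48 → 64/144 = 0.4444
  other: TP=83, FP=11+6+26+12=55, FN=2+1+2+2=7 → 166/228 = 0.7281
Macro-F1 score = mean = (0.6190 + 0.6289 + 0.4638 + 0.4444 + 0.7281) / 5 = 0.577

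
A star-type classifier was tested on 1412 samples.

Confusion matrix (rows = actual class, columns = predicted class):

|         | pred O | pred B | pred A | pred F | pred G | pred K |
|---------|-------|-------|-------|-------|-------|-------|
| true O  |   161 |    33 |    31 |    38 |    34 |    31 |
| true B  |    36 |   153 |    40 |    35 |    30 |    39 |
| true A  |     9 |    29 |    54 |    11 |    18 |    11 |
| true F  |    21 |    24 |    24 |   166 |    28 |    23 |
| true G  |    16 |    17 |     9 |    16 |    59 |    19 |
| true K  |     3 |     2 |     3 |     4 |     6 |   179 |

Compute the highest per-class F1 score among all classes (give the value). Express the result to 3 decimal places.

Per-class F1 score (2·TP/(2·TP+FP+FN)):
  O: TP=161, FP=36+9+21+16+3=85, FN=33+31+38+34+31=167 → 322/574 = 0.5610
  B: TP=153, FP=33+29+24+17+2=105, FN=36+40+35+30+39=180 → 306/591 = 0.5178
  A: TP=54, FP=31+40+24+9+3=107, FN=9+29+11+18+11=78 → 108/293 = 0.3686
  F: TP=166, FP=38+35+11+16+4=104, FN=21+24+24+28+23=120 → 332/556 = 0.5971
  G: TP=59, FP=34+30+18+28+6=116, FN=16+17+9+16+19=77 → 118/311 = 0.3794
  K: TP=179, FP=31+39+11+23+19=123, FN=3+2+3+4+6=18 → 358/499 = 0.7174
Highest is class 'K' with F1 score = 0.717.

0.717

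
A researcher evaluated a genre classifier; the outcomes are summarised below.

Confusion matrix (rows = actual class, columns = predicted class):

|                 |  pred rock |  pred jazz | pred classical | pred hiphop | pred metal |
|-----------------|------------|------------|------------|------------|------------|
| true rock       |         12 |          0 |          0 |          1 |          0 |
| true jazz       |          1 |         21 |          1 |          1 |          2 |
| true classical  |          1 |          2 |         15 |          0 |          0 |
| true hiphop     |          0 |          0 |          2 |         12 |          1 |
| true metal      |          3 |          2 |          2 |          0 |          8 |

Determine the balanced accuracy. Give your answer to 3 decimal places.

Balanced accuracy = mean of per-class recall.
  rock: recall = 12/13 = 0.9231
  jazz: recall = 21/26 = 0.8077
  classical: recall = 15/18 = 0.8333
  hiphop: recall = 12/15 = 0.8000
  metal: recall = 8/15 = 0.5333
Mean = (0.9231 + 0.8077 + 0.8333 + 0.8000 + 0.5333) / 5 = 0.779

0.779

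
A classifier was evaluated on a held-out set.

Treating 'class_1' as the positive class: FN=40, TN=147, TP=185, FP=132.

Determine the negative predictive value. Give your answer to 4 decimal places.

NPV = TN/(TN+FN) = 147/(147+40) = 0.7861

0.7861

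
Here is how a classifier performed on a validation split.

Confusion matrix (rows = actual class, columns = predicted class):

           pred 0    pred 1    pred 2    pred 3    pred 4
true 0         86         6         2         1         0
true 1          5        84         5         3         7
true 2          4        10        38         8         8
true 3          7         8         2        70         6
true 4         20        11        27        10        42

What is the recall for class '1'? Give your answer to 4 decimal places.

0.8077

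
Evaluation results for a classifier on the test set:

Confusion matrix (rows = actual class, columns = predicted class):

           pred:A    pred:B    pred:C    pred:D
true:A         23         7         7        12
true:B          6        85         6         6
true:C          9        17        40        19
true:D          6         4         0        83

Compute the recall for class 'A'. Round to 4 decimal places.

One-vs-rest for 'A': TP = diagonal; FP = other classes predicted 'A'; FN = 'A' predicted as other.
recall = TP/(TP+FN).
A: TP=23, FN=7+7+12=26 → 23/49 = 0.46939

0.4694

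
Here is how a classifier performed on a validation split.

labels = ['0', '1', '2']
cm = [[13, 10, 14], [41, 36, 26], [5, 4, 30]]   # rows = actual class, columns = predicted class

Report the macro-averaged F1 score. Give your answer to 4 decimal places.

Per-class F1 score (2·TP/(2·TP+FP+FN)):
  0: TP=13, FP=41+5=46, FN=10+14=24 → 26/96 = 0.27083
  1: TP=36, FP=10+4=14, FN=41+26=67 → 72/153 = 0.47059
  2: TP=30, FP=14+26=40, FN=5+4=9 → 60/109 = 0.55046
Macro-F1 score = mean = (0.27083 + 0.47059 + 0.55046) / 3 = 0.4306

0.4306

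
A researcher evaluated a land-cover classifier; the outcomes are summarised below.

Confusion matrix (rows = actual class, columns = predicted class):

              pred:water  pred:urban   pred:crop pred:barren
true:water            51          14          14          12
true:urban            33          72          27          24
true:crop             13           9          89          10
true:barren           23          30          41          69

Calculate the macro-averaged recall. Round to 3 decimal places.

Per-class recall (TP/(TP+FN)):
  water: TP=51, FN=14+14+12=40 → 51/91 = 0.5604
  urban: TP=72, FN=33+27+24=84 → 72/156 = 0.4615
  crop: TP=89, FN=13+9+10=32 → 89/121 = 0.7355
  barren: TP=69, FN=23+30+41=94 → 69/163 = 0.4233
Macro-recall = mean = (0.5604 + 0.4615 + 0.7355 + 0.4233) / 4 = 0.545

0.545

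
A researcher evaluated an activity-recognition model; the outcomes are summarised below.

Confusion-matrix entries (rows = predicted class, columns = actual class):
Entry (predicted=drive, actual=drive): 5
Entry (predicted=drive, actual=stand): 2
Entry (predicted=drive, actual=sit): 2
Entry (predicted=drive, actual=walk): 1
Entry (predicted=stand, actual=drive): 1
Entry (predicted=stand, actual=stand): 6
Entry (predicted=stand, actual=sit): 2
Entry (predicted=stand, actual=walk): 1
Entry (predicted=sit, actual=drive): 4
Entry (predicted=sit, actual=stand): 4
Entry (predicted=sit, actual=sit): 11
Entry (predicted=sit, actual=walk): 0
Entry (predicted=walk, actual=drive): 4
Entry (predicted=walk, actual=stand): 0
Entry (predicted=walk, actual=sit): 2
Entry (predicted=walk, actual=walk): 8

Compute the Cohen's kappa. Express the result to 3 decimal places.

Observed agreement pₒ = trace/N = 30/53 = 0.5660
Expected agreement pₑ = Σ (rowᵢ·colᵢ)/N² = (14·10 + 12·10 + 17·19 + 10·14)/53² = 0.2574
κ = (pₒ − pₑ)/(1 − pₑ) = (0.5660 − 0.2574)/(1 − 0.2574) = 0.416

0.416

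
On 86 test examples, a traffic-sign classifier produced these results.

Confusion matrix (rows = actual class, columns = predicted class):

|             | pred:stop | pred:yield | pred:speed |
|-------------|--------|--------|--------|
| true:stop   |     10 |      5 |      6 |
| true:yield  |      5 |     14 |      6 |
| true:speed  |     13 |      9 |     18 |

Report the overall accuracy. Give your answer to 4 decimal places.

Accuracy = trace / total = (10+14+18=42) / 86 = 42/86 = 0.4884

0.4884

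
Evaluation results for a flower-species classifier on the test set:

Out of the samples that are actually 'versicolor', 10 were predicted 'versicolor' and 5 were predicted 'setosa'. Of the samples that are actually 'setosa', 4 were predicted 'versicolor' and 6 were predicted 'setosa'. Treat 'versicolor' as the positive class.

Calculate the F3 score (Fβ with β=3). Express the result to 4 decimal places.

Fβ = (1+β²)·TP / ((1+β²)·TP + β²·FN + FP), with β²=9
= 10·10 / (10·10 + 9·5 + 4) = 0.6711

0.6711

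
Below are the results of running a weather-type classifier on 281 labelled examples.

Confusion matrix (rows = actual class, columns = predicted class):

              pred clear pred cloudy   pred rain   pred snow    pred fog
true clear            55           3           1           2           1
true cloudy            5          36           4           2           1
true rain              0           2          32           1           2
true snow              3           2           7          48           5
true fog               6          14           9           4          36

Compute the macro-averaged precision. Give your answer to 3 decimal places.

Per-class precision (TP/(TP+FP)):
  clear: TP=55, FP=5+0+3+6=14 → 55/69 = 0.7971
  cloudy: TP=36, FP=3+2+2+14=21 → 36/57 = 0.6316
  rain: TP=32, FP=1+4+7+9=21 → 32/53 = 0.6038
  snow: TP=48, FP=2+2+1+4=9 → 48/57 = 0.8421
  fog: TP=36, FP=1+1+2+5=9 → 36/45 = 0.8000
Macro-precision = mean = (0.7971 + 0.6316 + 0.6038 + 0.8421 + 0.8000) / 5 = 0.735

0.735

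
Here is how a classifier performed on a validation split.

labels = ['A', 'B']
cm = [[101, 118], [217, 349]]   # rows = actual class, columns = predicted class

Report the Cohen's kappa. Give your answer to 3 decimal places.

Observed agreement pₒ = trace/N = 450/785 = 0.5732
Expected agreement pₑ = Σ (rowᵢ·colᵢ)/N² = (219·318 + 566·467)/785² = 0.5420
κ = (pₒ − pₑ)/(1 − pₑ) = (0.5732 − 0.5420)/(1 − 0.5420) = 0.068

0.068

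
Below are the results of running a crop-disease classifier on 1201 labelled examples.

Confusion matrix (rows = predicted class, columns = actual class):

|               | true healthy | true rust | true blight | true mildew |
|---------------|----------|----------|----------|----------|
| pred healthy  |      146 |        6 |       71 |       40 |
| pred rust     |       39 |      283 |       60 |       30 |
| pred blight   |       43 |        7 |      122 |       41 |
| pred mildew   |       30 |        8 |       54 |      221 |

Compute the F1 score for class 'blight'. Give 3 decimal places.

One-vs-rest for 'blight': TP = diagonal; FP = other classes predicted 'blight'; FN = 'blight' predicted as other.
F1 score = 2·TP/(2·TP+FP+FN).
blight: TP=122, FP=43+7+41=91, FN=71+60+54=185 → 244/520 = 0.4692

0.469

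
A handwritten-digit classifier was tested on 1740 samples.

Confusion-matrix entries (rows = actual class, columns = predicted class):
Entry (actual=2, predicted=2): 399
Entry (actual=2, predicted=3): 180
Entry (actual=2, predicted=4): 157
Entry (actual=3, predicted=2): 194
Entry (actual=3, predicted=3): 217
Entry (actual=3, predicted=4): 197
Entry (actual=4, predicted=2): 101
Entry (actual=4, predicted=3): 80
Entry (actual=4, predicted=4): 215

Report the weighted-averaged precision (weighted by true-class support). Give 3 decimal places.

0.488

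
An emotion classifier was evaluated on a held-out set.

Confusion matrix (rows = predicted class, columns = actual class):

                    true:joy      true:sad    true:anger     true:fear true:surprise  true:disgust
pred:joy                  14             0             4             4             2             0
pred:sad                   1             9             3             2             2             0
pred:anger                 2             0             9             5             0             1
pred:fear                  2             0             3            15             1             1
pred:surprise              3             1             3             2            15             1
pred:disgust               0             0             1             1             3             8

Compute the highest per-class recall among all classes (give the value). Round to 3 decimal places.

Per-class recall (TP/(TP+FN)):
  joy: TP=14, FN=1+2+2+3+0=8 → 14/22 = 0.6364
  sad: TP=9, FN=0+0+0+1+0=1 → 9/10 = 0.9000
  anger: TP=9, FN=4+3+3+3+1=14 → 9/23 = 0.3913
  fear: TP=15, FN=4+2+5+2+1=14 → 15/29 = 0.5172
  surprise: TP=15, FN=2+2+0+1+3=8 → 15/23 = 0.6522
  disgust: TP=8, FN=0+0+1+1+1=3 → 8/11 = 0.7273
Highest is class 'sad' with recall = 0.900.

0.900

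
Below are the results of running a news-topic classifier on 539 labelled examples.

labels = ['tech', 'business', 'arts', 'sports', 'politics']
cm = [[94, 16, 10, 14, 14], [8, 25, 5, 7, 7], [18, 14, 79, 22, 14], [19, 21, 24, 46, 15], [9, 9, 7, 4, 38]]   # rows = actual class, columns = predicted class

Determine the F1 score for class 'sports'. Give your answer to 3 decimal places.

0.422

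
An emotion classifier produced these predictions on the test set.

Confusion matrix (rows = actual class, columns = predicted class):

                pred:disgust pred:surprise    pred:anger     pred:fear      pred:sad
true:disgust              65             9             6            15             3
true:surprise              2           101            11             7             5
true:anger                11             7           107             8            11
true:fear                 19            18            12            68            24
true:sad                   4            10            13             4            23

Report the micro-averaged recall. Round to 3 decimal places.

Micro-averaging pools counts across classes: ΣTP=364, ΣFP=199, ΣFN=199.
Micro-recall = TP/(TP+FN) on pooled counts = 0.647 (equals overall accuracy in single-label multiclass).

0.647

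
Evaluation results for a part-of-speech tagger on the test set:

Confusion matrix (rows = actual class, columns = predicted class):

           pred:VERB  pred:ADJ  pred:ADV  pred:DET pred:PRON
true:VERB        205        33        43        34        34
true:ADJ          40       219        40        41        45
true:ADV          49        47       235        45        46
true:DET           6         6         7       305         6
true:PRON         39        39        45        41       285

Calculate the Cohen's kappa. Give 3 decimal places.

Observed agreement pₒ = trace/N = 1249/1935 = 0.6455
Expected agreement pₑ = Σ (rowᵢ·colᵢ)/N² = (349·339 + 385·344 + 422·370 + 330·466 + 449·416)/1935² = 0.1996
κ = (pₒ − pₑ)/(1 − pₑ) = (0.6455 − 0.1996)/(1 − 0.1996) = 0.557

0.557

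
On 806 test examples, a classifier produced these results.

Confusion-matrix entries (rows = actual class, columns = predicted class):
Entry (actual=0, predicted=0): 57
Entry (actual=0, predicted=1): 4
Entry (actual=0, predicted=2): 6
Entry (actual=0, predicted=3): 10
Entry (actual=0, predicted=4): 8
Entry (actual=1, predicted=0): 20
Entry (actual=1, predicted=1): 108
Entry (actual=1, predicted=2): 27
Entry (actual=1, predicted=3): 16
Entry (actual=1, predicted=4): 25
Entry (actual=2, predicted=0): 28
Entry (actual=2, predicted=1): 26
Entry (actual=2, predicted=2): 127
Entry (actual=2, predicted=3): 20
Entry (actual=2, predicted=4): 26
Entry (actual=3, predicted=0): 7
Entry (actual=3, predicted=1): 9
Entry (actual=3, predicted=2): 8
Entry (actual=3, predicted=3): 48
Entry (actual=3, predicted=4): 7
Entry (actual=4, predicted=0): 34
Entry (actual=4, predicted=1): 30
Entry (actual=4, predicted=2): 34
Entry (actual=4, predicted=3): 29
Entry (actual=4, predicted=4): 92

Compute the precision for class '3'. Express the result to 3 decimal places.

0.390

Treat '3' as positive and all other classes as negative.
precision = TP/(TP+FP).
3: TP=48, FP=10+16+20+29=75 → 48/123 = 0.3902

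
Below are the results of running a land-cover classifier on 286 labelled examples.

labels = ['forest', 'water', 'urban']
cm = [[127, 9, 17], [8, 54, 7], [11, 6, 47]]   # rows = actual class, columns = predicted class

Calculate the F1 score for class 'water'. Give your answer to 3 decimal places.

F1 score = 2·TP/(2·TP+FP+FN).
water: TP=54, FP=9+6=15, FN=8+7=15 → 108/138 = 0.7826

0.783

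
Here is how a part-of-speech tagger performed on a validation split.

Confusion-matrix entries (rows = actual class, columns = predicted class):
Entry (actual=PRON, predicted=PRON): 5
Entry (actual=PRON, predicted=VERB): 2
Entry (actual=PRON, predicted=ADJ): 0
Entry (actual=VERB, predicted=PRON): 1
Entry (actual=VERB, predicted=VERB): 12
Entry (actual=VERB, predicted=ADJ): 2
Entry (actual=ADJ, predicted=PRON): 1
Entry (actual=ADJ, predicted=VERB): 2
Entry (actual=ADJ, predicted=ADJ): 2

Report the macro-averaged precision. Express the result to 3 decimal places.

0.655

Per-class precision (TP/(TP+FP)):
  PRON: TP=5, FP=1+1=2 → 5/7 = 0.7143
  VERB: TP=12, FP=2+2=4 → 12/16 = 0.7500
  ADJ: TP=2, FP=0+2=2 → 2/4 = 0.5000
Macro-precision = mean = (0.7143 + 0.7500 + 0.5000) / 3 = 0.655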